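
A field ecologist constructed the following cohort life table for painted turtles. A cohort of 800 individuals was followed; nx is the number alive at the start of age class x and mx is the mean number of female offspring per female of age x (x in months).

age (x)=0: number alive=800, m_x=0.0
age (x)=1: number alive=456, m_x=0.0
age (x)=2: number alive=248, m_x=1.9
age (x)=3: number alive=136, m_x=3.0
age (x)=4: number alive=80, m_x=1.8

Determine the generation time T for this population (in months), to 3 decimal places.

2.680

lx = nx/n0 = nx/800: 1, 0.57, 0.31, 0.17, 0.1
lx·mx: 0, 0, 0.589, 0.51, 0.18 → R0 = 1.279
x·lx·mx: 0, 0, 1.178, 1.53, 0.72 → Σ = 3.428
T = 3.428 / 1.279 = 2.680219… → 2.680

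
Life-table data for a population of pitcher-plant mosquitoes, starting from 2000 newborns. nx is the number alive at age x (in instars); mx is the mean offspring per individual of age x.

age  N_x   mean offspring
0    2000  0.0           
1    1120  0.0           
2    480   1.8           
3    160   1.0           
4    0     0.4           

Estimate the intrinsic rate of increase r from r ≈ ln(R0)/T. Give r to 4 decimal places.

-0.3105

lx = nx/n0 = nx/2000: 1, 0.56, 0.24, 0.08, 0
R0 = Σ lx·mx = 0 + 0 + 0.432 + 0.08 + 0 = 0.512
Σ x·lx·mx = 1.104; T = 1.104/0.512 = 2.15625
r ≈ ln(R0)/T = ln(0.512)/2.15625 = -0.310461… → -0.3105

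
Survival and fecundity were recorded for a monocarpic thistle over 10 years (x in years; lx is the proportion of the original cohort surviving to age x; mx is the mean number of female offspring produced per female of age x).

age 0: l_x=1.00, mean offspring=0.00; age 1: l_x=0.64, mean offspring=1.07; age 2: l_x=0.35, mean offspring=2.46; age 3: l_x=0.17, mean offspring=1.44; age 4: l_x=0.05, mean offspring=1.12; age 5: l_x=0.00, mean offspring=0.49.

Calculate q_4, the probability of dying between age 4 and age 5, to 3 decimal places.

1.000

q_4 = (l_4 − l_5) / l_4 = (0.05 − 0) / 0.05
     = 0.05 / 0.05 = 1 → 1.000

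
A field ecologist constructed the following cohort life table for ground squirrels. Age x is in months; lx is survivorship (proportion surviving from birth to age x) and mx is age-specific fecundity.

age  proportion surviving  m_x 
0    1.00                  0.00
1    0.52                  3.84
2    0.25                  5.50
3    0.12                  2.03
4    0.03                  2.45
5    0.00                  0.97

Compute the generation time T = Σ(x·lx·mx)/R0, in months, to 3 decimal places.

1.565

lx·mx: 0, 1.9968, 1.375, 0.2436, 0.0735, 0 → R0 = 3.6889
x·lx·mx: 0, 1.9968, 2.75, 0.7308, 0.294, 0 → Σ = 5.7716
T = 5.7716 / 3.6889 = 1.564586… → 1.565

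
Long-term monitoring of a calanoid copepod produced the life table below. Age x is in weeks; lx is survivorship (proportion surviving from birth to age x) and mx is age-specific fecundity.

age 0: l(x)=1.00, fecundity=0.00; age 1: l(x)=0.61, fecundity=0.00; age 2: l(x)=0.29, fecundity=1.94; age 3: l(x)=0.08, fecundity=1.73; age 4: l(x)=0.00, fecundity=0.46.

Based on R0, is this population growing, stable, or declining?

declining

R0 = Σ lx·mx = 0 + 0 + 0.5626 + 0.1384 + 0 = 0.701
R0 < 1, so the population is declining.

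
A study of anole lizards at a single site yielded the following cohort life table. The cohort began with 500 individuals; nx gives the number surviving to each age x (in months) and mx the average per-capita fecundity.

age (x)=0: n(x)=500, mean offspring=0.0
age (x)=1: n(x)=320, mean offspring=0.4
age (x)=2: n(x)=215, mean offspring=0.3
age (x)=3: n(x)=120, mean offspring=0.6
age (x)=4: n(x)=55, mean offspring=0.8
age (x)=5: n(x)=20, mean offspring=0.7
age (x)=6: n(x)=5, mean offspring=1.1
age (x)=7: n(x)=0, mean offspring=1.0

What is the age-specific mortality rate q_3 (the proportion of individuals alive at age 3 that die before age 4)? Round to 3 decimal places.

lx = nx/n0 = nx/500: 1, 0.64, 0.43, 0.24, 0.11, 0.04, 0.01, 0
q_3 = (l_3 − l_4) / l_3 = (0.24 − 0.11) / 0.24
     = 0.13 / 0.24 = 0.541667… → 0.542

0.542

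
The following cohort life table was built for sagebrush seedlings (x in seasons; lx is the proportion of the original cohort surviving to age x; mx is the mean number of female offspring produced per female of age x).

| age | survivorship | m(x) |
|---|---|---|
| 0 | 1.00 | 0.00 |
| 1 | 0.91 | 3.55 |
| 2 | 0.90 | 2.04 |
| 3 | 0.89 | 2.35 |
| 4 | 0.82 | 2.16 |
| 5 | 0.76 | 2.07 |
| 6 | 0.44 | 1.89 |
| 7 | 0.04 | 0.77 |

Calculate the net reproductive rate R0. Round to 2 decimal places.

lx·mx by age: 0, 3.2305, 1.836, 2.0915, 1.7712, 1.5732, 0.8316, 0.0308
R0 = Σ lx·mx = 11.3648 → 11.36

11.36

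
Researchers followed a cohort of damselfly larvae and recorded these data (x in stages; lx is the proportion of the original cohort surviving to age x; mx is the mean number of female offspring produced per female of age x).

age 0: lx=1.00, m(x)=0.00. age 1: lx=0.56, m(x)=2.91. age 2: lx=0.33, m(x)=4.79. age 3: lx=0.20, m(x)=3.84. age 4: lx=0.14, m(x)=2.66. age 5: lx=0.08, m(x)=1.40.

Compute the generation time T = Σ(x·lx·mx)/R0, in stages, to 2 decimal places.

2.05

lx·mx: 0, 1.6296, 1.5807, 0.768, 0.3724, 0.112 → R0 = 4.4627
x·lx·mx: 0, 1.6296, 3.1614, 2.304, 1.4896, 0.56 → Σ = 9.1446
T = 9.1446 / 4.4627 = 2.049118… → 2.05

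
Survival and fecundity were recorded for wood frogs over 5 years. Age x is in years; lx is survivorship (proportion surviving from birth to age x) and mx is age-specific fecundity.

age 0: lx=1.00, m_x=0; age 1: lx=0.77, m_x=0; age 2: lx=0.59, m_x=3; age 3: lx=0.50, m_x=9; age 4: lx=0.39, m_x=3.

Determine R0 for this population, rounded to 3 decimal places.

7.440

lx·mx by age: 0, 0, 1.77, 4.5, 1.17
R0 = Σ lx·mx = 7.44 → 7.440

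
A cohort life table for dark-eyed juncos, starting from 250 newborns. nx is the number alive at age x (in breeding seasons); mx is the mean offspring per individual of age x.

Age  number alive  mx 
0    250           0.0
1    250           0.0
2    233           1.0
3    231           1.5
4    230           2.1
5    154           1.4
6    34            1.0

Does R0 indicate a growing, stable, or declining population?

lx = nx/n0 = nx/250: 1, 1, 0.932, 0.924, 0.92, 0.616, 0.136
R0 = Σ lx·mx = 0 + 0 + 0.932 + 1.386 + 1.932 + 0.8624 + 0.136 = 5.2484
R0 > 1, so the population is growing.

growing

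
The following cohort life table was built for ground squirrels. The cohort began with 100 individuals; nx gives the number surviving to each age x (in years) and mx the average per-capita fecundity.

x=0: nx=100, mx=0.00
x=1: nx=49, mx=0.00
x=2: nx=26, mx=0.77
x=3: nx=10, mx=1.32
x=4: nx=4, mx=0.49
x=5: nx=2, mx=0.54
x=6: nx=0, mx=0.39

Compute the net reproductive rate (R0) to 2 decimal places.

lx = nx/n0 = nx/100: 1, 0.49, 0.26, 0.1, 0.04, 0.02, 0
lx·mx by age: 0, 0, 0.2002, 0.132, 0.0196, 0.0108, 0
R0 = Σ lx·mx = 0.3626 → 0.36

0.36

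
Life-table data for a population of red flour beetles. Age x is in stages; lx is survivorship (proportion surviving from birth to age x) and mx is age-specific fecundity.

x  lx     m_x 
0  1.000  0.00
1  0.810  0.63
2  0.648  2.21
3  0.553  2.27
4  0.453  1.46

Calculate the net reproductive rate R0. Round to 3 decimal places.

lx·mx by age: 0, 0.5103, 1.43208, 1.25531, 0.66138
R0 = Σ lx·mx = 3.85907 → 3.859

3.859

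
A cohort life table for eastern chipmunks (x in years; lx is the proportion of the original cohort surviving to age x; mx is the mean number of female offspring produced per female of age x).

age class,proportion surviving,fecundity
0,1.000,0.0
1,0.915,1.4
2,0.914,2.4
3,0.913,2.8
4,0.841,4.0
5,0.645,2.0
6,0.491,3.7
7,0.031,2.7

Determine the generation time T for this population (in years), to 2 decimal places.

lx·mx: 0, 1.281, 2.1936, 2.5564, 3.364, 1.29, 1.8167, 0.0837 → R0 = 12.5854
x·lx·mx: 0, 1.281, 4.3872, 7.6692, 13.456, 6.45, 10.9002, 0.5859 → Σ = 44.7295
T = 44.7295 / 12.5854 = 3.554079… → 3.55

3.55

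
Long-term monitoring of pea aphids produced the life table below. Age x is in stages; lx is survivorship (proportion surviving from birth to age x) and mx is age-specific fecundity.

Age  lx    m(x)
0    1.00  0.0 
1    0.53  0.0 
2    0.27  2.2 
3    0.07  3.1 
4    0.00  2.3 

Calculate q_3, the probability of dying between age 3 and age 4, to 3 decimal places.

1.000

q_3 = (l_3 − l_4) / l_3 = (0.07 − 0) / 0.07
     = 0.07 / 0.07 = 1 → 1.000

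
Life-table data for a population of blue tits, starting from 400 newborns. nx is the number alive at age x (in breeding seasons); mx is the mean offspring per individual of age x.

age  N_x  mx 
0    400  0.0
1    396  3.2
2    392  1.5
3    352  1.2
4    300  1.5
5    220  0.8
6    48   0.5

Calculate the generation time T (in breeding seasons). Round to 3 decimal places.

2.232

lx = nx/n0 = nx/400: 1, 0.99, 0.98, 0.88, 0.75, 0.55, 0.12
lx·mx: 0, 3.168, 1.47, 1.056, 1.125, 0.44, 0.06 → R0 = 7.319
x·lx·mx: 0, 3.168, 2.94, 3.168, 4.5, 2.2, 0.36 → Σ = 16.336
T = 16.336 / 7.319 = 2.231999… → 2.232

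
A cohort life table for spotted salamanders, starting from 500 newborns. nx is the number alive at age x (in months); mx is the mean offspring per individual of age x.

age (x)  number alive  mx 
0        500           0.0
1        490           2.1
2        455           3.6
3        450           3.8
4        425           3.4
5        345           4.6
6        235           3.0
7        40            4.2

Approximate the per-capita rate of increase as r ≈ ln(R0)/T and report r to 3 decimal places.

lx = nx/n0 = nx/500: 1, 0.98, 0.91, 0.9, 0.85, 0.69, 0.47, 0.08
R0 = Σ lx·mx = 0 + 2.058 + 3.276 + 3.42 + 2.89 + 3.174 + 1.41 + 0.336 = 16.564
Σ x·lx·mx = 57.112; T = 57.112/16.564 = 3.44796…
r ≈ ln(R0)/T = ln(16.564)/3.44796… = 0.81417… → 0.814

0.814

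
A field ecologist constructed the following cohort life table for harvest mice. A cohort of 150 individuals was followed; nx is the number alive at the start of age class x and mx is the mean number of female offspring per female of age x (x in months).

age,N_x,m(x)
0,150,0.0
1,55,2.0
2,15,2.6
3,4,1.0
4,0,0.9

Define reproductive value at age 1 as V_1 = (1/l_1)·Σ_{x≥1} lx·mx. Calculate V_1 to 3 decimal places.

2.782

lx = nx/n0 = nx/150: 1, 0.36667…, 0.1, 0.02667…, 0
lx·mx for x ≥ 1: 0.733333…, 0.26, 0.026667…, 0 → sum = 1.02…
V_1 = 1.02… / l_1 = 1.02… / 0.366667… = 2.781818… → 2.782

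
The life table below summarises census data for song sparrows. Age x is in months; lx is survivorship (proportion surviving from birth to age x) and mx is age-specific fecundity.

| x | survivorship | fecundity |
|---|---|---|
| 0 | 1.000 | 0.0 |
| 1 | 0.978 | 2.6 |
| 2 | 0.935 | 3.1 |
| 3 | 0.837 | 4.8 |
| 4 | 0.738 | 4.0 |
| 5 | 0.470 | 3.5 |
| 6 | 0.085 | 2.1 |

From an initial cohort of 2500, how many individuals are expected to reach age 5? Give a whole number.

1175

Expected survivors = N0 · l_5 = 2500 × 0.470 = 1175 → 1175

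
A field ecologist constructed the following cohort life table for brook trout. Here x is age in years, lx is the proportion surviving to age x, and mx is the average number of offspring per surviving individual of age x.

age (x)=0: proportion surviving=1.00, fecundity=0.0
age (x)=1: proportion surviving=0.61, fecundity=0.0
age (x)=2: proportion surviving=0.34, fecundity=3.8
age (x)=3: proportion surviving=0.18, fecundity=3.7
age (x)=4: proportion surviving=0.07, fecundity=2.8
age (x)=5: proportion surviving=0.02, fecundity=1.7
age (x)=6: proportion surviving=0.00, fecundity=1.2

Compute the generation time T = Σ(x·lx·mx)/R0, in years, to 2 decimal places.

lx·mx: 0, 0, 1.292, 0.666, 0.196, 0.034, 0 → R0 = 2.188
x·lx·mx: 0, 0, 2.584, 1.998, 0.784, 0.17, 0 → Σ = 5.536
T = 5.536 / 2.188 = 2.530165… → 2.53

2.53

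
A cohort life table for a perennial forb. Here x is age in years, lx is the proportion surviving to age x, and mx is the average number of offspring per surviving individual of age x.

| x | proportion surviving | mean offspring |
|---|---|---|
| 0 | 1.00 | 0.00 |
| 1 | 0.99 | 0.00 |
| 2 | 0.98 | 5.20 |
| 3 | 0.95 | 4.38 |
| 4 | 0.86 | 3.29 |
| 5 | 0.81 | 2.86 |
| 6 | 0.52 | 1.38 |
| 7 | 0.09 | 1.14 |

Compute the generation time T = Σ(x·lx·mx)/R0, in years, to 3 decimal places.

lx·mx: 0, 0, 5.096, 4.161, 2.8294, 2.3166, 0.7176, 0.1026 → R0 = 15.2232
x·lx·mx: 0, 0, 10.192, 12.483, 11.3176, 11.583, 4.3056, 0.7182 → Σ = 50.5994
T = 50.5994 / 15.2232 = 3.323835… → 3.324

3.324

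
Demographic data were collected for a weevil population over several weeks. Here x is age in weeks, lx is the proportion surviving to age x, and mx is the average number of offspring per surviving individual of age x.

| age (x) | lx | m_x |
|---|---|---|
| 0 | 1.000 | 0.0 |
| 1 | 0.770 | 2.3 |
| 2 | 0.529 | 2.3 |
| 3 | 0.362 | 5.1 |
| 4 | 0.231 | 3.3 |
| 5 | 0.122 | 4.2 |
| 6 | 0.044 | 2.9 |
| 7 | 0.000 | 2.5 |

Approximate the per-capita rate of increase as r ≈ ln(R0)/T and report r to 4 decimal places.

0.7081

R0 = Σ lx·mx = 0 + 1.771 + 1.2167 + 1.8462 + 0.7623 + 0.5124 + 0.1276 + 0 = 6.2362
Σ x·lx·mx = 16.1198; T = 16.1198/6.2362 = 2.58488…
r ≈ ln(R0)/T = ln(6.2362)/2.58488… = 0.708108… → 0.7081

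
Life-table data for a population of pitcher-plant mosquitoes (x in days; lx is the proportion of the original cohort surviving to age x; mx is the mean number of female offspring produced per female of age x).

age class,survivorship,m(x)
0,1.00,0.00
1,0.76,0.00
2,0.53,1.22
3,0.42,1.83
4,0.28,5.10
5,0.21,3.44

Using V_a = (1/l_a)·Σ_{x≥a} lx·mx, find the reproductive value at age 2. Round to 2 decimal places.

lx·mx for x ≥ 2: 0.6466, 0.7686, 1.428, 0.7224 → sum = 3.5656
V_2 = 3.5656 / l_2 = 3.5656 / 0.53 = 6.727547… → 6.73

6.73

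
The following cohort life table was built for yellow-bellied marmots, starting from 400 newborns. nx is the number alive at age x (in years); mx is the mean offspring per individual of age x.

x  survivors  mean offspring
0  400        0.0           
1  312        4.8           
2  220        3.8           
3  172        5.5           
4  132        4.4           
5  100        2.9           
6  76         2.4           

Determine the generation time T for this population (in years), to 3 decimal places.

2.510

lx = nx/n0 = nx/400: 1, 0.78, 0.55, 0.43, 0.33, 0.25, 0.19
lx·mx: 0, 3.744, 2.09, 2.365, 1.452, 0.725, 0.456 → R0 = 10.832
x·lx·mx: 0, 3.744, 4.18, 7.095, 5.808, 3.625, 2.736 → Σ = 27.188
T = 27.188 / 10.832 = 2.50997… → 2.510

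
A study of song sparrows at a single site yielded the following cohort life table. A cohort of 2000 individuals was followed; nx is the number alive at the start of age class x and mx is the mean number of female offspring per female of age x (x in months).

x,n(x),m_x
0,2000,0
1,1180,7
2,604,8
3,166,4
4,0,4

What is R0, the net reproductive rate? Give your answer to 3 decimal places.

6.878

lx = nx/n0 = nx/2000: 1, 0.59, 0.302, 0.083, 0
lx·mx by age: 0, 4.13, 2.416, 0.332, 0
R0 = Σ lx·mx = 6.878 → 6.878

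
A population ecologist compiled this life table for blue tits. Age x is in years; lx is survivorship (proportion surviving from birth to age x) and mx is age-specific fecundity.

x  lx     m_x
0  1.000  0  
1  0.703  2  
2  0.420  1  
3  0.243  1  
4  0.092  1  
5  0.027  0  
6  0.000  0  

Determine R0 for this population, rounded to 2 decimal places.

lx·mx by age: 0, 1.406, 0.42, 0.243, 0.092, 0, 0
R0 = Σ lx·mx = 2.161 → 2.16

2.16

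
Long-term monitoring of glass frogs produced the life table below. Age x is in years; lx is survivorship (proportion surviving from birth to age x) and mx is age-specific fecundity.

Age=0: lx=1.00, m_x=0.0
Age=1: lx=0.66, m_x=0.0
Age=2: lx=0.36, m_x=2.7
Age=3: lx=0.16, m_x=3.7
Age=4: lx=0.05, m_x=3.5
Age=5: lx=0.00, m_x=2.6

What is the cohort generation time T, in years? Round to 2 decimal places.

2.54

lx·mx: 0, 0, 0.972, 0.592, 0.175, 0 → R0 = 1.739
x·lx·mx: 0, 0, 1.944, 1.776, 0.7, 0 → Σ = 4.42
T = 4.42 / 1.739 = 2.541691… → 2.54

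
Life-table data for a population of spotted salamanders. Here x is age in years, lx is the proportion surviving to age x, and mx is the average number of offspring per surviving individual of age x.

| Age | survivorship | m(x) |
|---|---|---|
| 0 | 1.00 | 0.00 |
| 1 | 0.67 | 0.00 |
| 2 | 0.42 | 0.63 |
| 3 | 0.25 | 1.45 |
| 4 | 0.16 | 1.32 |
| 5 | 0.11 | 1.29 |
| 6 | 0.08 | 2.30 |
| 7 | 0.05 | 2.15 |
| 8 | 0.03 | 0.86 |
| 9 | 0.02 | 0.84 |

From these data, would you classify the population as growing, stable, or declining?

R0 = Σ lx·mx = 0 + 0 + 0.2646 + 0.3625 + 0.2112 + 0.1419 + 0.184 + 0.1075 + 0.0258 + 0.0168 = 1.3143
R0 > 1, so the population is growing.

growing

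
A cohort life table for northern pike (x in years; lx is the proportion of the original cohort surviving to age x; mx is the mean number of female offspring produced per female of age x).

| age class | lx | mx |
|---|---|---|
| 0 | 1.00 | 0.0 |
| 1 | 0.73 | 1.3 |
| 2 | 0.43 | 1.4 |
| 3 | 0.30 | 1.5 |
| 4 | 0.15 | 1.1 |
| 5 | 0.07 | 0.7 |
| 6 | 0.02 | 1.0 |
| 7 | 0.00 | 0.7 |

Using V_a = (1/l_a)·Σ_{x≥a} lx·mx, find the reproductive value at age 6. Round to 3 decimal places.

lx·mx for x ≥ 6: 0.02, 0 → sum = 0.02
V_6 = 0.02 / l_6 = 0.02 / 0.02 = 1 → 1.000

1.000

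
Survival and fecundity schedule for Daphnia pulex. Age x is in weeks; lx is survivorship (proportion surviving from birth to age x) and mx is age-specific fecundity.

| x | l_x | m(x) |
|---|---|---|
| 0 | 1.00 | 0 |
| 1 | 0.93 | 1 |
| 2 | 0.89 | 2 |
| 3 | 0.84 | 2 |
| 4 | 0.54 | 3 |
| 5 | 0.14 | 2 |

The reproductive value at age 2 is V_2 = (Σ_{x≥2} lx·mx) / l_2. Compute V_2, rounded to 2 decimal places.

6.02

lx·mx for x ≥ 2: 1.78, 1.68, 1.62, 0.28 → sum = 5.36
V_2 = 5.36 / l_2 = 5.36 / 0.89 = 6.022472… → 6.02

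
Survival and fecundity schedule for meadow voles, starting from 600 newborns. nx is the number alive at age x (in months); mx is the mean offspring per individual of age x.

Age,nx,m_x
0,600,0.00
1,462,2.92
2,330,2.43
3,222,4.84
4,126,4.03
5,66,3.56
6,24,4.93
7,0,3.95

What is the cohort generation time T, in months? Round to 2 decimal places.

2.47

lx = nx/n0 = nx/600: 1, 0.77, 0.55, 0.37, 0.21, 0.11, 0.04, 0
lx·mx: 0, 2.2484, 1.3365, 1.7908, 0.8463, 0.3916, 0.1972, 0 → R0 = 6.8108
x·lx·mx: 0, 2.2484, 2.673, 5.3724, 3.3852, 1.958, 1.1832, 0 → Σ = 16.8202
T = 16.8202 / 6.8108 = 2.469636… → 2.47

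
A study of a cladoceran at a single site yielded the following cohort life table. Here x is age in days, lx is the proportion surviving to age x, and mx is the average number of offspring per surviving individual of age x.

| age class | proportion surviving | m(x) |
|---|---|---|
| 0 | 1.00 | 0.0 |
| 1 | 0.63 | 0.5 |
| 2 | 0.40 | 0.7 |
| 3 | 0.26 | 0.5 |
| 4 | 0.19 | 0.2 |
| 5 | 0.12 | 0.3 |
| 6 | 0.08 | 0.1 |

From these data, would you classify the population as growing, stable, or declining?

declining

R0 = Σ lx·mx = 0 + 0.315 + 0.28 + 0.13 + 0.038 + 0.036 + 0.008 = 0.807
R0 < 1, so the population is declining.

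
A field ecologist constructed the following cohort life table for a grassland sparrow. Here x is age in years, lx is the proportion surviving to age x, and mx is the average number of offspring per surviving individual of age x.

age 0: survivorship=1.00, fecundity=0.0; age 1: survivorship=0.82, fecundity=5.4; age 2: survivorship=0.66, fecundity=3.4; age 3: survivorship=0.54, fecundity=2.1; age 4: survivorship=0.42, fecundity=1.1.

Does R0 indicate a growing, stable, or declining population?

growing

R0 = Σ lx·mx = 0 + 4.428 + 2.244 + 1.134 + 0.462 = 8.268
R0 > 1, so the population is growing.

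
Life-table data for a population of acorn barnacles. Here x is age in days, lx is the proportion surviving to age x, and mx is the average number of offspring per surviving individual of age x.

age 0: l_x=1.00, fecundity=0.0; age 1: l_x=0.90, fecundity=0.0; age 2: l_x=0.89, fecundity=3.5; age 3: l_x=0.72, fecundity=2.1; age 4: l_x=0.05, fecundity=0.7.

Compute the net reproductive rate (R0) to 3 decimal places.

4.662

lx·mx by age: 0, 0, 3.115, 1.512, 0.035
R0 = Σ lx·mx = 4.662 → 4.662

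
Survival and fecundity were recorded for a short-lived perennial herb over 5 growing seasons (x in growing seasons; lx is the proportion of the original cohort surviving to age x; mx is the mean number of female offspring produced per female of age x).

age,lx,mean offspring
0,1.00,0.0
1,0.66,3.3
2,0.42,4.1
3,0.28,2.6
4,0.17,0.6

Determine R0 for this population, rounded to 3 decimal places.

lx·mx by age: 0, 2.178, 1.722, 0.728, 0.102
R0 = Σ lx·mx = 4.73 → 4.730

4.730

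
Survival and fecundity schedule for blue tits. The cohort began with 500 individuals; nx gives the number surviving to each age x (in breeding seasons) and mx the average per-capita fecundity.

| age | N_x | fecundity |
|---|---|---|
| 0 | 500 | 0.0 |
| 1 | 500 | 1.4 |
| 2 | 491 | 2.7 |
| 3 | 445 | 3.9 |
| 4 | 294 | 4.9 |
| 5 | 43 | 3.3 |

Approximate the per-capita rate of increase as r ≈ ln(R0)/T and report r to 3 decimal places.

lx = nx/n0 = nx/500: 1, 1, 0.982, 0.89, 0.588, 0.086
R0 = Σ lx·mx = 0 + 1.4 + 2.6514 + 3.471 + 2.8812 + 0.2838 = 10.6874
Σ x·lx·mx = 30.0596; T = 30.0596/10.6874 = 2.81262…
r ≈ ln(R0)/T = ln(10.6874)/2.81262… = 0.8423… → 0.842

0.842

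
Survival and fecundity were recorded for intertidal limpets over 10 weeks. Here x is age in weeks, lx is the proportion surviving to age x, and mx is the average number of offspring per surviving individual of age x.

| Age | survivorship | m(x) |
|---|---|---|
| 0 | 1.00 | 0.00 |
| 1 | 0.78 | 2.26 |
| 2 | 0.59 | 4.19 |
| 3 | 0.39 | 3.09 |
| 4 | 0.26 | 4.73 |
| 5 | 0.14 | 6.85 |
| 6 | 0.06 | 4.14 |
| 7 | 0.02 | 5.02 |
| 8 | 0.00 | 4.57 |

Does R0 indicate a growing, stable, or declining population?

R0 = Σ lx·mx = 0 + 1.7628 + 2.4721 + 1.2051 + 1.2298 + 0.959 + 0.2484 + 0.1004 + 0 = 7.9776
R0 > 1, so the population is growing.

growing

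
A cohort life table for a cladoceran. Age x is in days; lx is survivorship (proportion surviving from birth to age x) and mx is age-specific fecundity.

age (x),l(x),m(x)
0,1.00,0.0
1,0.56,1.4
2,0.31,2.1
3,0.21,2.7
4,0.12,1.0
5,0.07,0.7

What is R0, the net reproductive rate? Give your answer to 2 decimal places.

2.17

lx·mx by age: 0, 0.784, 0.651, 0.567, 0.12, 0.049
R0 = Σ lx·mx = 2.171 → 2.17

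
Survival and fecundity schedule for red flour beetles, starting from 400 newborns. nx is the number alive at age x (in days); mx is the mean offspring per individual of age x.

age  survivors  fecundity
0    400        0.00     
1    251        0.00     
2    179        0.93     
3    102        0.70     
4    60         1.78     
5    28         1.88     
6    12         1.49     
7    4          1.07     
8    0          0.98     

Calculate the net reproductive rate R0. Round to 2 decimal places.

lx = nx/n0 = nx/400: 1, 0.6275, 0.4475, 0.255, 0.15, 0.07, 0.03, 0.01, 0
lx·mx by age: 0, 0, 0.416175, 0.1785, 0.267, 0.1316, 0.0447, 0.0107, 0
R0 = Σ lx·mx = 1.048675 → 1.05

1.05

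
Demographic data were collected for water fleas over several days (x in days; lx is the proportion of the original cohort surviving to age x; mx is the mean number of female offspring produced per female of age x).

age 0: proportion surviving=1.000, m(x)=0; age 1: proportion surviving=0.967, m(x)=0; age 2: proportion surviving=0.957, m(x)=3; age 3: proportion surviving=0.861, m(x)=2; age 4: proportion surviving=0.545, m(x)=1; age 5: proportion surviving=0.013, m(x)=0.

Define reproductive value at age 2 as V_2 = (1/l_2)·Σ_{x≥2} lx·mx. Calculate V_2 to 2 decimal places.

5.37

lx·mx for x ≥ 2: 2.871, 1.722, 0.545, 0 → sum = 5.138
V_2 = 5.138 / l_2 = 5.138 / 0.957 = 5.368861… → 5.37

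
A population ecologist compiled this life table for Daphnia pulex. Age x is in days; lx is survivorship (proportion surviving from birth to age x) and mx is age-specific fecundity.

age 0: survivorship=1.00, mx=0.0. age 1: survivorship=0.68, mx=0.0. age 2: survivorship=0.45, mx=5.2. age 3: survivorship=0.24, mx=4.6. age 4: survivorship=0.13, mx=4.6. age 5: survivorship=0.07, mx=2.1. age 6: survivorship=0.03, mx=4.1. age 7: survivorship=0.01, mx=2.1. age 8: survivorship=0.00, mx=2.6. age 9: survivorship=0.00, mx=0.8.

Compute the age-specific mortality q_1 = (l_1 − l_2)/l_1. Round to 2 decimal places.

0.34

q_1 = (l_1 − l_2) / l_1 = (0.68 − 0.45) / 0.68
     = 0.23 / 0.68 = 0.338235… → 0.34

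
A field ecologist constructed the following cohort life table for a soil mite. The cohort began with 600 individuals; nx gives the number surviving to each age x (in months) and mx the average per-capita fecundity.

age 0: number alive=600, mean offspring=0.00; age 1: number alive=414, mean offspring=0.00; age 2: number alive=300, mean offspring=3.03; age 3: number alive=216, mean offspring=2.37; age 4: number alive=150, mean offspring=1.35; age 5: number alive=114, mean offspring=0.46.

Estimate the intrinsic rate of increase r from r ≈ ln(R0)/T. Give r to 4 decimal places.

0.3889

lx = nx/n0 = nx/600: 1, 0.69, 0.5, 0.36, 0.25, 0.19
R0 = Σ lx·mx = 0 + 0 + 1.515 + 0.8532 + 0.3375 + 0.0874 = 2.7931
Σ x·lx·mx = 7.3766; T = 7.3766/2.7931 = 2.64101…
r ≈ ln(R0)/T = ln(2.7931)/2.64101… = 0.388924… → 0.3889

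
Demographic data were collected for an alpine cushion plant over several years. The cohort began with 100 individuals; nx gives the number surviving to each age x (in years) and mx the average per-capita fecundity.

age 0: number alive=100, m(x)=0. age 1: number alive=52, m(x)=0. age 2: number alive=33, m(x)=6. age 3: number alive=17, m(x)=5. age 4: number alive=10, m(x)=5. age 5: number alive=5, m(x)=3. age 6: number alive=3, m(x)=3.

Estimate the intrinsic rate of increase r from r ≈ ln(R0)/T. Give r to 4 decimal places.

lx = nx/n0 = nx/100: 1, 0.52, 0.33, 0.17, 0.1, 0.05, 0.03
R0 = Σ lx·mx = 0 + 0 + 1.98 + 0.85 + 0.5 + 0.15 + 0.09 = 3.57
Σ x·lx·mx = 9.8; T = 9.8/3.57 = 2.7451…
r ≈ ln(R0)/T = ln(3.57)/2.7451… = 0.463577… → 0.4636

0.4636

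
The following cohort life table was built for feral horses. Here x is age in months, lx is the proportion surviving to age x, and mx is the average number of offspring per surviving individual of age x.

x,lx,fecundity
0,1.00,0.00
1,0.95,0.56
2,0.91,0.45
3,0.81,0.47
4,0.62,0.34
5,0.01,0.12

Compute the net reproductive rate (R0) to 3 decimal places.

lx·mx by age: 0, 0.532, 0.4095, 0.3807, 0.2108, 0.0012
R0 = Σ lx·mx = 1.5342 → 1.534

1.534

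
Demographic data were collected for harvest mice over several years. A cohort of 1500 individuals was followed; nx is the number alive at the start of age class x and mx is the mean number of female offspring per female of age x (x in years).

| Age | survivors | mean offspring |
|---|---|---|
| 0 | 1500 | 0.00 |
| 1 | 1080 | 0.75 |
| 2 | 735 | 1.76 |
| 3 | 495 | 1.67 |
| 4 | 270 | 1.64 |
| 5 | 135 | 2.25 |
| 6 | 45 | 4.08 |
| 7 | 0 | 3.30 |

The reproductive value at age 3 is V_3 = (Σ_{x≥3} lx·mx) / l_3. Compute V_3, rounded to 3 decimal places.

lx = nx/n0 = nx/1500: 1, 0.72, 0.49, 0.33, 0.18, 0.09, 0.03, 0
lx·mx for x ≥ 3: 0.5511, 0.2952, 0.2025, 0.1224, 0 → sum = 1.1712
V_3 = 1.1712 / l_3 = 1.1712 / 0.33 = 3.549091… → 3.549

3.549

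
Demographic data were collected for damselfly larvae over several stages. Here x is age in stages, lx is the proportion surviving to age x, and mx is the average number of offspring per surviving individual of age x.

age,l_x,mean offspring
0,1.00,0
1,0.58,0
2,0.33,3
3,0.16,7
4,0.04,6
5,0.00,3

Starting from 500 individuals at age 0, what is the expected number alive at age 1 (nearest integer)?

290

Expected survivors = N0 · l_1 = 500 × 0.58 = 290 → 290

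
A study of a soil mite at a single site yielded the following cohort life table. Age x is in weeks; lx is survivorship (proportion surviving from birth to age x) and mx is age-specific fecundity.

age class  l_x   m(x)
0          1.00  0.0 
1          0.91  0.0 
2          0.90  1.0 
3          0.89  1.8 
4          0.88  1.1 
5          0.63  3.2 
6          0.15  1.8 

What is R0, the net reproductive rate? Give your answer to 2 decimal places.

5.76

lx·mx by age: 0, 0, 0.9, 1.602, 0.968, 2.016, 0.27
R0 = Σ lx·mx = 5.756 → 5.76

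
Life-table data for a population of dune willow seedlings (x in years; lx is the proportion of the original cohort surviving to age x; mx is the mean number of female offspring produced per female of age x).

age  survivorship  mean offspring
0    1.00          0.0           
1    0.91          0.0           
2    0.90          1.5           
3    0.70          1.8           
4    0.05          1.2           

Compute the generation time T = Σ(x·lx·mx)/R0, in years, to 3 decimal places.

lx·mx: 0, 0, 1.35, 1.26, 0.06 → R0 = 2.67
x·lx·mx: 0, 0, 2.7, 3.78, 0.24 → Σ = 6.72
T = 6.72 / 2.67 = 2.516854… → 2.517

2.517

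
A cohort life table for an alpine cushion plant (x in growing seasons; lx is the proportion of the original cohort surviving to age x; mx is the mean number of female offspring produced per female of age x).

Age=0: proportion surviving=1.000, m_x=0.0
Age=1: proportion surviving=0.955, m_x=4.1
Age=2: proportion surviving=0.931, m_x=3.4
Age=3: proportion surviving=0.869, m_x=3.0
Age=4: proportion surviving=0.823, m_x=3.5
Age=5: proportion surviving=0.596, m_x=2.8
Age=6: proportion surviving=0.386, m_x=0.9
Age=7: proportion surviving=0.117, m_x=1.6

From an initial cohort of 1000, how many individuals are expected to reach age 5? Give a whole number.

596

Expected survivors = N0 · l_5 = 1000 × 0.596 = 596 → 596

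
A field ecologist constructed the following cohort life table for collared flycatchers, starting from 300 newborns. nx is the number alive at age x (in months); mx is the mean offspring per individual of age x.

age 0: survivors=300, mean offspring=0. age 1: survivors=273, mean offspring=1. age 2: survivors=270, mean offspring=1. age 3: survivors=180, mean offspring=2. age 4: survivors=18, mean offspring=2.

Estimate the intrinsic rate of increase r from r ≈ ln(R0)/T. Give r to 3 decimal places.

lx = nx/n0 = nx/300: 1, 0.91, 0.9, 0.6, 0.06
R0 = Σ lx·mx = 0 + 0.91 + 0.9 + 1.2 + 0.12 = 3.13
Σ x·lx·mx = 6.79; T = 6.79/3.13 = 2.16933…
r ≈ ln(R0)/T = ln(3.13)/2.16933… = 0.52598… → 0.526

0.526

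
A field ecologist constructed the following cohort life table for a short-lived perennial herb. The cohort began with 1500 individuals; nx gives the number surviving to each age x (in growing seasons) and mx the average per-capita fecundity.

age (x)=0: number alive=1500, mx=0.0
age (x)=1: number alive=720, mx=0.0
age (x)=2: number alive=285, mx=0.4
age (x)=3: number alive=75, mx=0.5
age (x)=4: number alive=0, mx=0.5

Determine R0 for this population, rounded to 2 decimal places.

lx = nx/n0 = nx/1500: 1, 0.48, 0.19, 0.05, 0
lx·mx by age: 0, 0, 0.076, 0.025, 0
R0 = Σ lx·mx = 0.101 → 0.10

0.10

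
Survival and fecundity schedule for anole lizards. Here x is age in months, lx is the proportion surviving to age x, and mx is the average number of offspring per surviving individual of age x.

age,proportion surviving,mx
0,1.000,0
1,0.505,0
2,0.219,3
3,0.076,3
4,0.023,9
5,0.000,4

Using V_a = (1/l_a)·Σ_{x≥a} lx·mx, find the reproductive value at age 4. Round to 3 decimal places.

lx·mx for x ≥ 4: 0.207, 0 → sum = 0.207
V_4 = 0.207 / l_4 = 0.207 / 0.023 = 9 → 9.000

9.000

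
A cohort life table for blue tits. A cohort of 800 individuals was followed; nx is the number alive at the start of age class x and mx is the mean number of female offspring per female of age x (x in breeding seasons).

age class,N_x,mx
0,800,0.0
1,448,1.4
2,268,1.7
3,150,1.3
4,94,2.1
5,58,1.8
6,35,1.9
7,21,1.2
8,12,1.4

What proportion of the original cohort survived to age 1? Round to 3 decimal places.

l_1 = n_1/n_0 = 448/800 = 0.56 → 0.560

0.560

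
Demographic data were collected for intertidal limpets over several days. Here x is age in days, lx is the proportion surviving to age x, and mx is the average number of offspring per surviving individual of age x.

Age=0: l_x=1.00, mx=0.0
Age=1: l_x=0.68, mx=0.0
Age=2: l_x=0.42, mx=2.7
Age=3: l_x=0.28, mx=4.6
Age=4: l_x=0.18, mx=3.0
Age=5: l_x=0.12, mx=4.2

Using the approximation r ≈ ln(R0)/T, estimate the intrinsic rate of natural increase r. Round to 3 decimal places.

0.398

R0 = Σ lx·mx = 0 + 0 + 1.134 + 1.288 + 0.54 + 0.504 = 3.466
Σ x·lx·mx = 10.812; T = 10.812/3.466 = 3.11945…
r ≈ ln(R0)/T = ln(3.466)/3.11945… = 0.39847… → 0.398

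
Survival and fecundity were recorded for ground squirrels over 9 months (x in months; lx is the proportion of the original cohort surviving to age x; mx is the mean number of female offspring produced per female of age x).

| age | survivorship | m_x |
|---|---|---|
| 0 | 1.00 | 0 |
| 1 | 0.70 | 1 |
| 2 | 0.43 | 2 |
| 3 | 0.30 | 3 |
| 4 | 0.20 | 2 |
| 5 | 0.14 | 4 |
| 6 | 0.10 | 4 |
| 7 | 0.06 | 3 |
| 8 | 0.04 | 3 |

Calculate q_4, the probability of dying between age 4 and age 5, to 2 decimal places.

q_4 = (l_4 − l_5) / l_4 = (0.2 − 0.14) / 0.2
     = 0.06 / 0.2 = 0.3 → 0.30

0.30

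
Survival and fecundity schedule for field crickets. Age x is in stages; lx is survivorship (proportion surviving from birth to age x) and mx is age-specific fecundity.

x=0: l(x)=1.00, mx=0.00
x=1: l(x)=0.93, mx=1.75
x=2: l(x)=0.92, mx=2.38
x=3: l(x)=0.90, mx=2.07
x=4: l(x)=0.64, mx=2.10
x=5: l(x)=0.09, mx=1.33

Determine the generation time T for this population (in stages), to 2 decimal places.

2.46

lx·mx: 0, 1.6275, 2.1896, 1.863, 1.344, 0.1197 → R0 = 7.1438
x·lx·mx: 0, 1.6275, 4.3792, 5.589, 5.376, 0.5985 → Σ = 17.5702
T = 17.5702 / 7.1438 = 2.459503… → 2.46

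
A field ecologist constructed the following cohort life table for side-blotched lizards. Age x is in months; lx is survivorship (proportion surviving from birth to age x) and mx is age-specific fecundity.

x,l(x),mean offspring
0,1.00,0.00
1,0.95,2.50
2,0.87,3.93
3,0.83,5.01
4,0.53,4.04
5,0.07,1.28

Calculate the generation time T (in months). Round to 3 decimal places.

2.520

lx·mx: 0, 2.375, 3.4191, 4.1583, 2.1412, 0.0896 → R0 = 12.1832
x·lx·mx: 0, 2.375, 6.8382, 12.4749, 8.5648, 0.448 → Σ = 30.7009
T = 30.7009 / 12.1832 = 2.519937… → 2.520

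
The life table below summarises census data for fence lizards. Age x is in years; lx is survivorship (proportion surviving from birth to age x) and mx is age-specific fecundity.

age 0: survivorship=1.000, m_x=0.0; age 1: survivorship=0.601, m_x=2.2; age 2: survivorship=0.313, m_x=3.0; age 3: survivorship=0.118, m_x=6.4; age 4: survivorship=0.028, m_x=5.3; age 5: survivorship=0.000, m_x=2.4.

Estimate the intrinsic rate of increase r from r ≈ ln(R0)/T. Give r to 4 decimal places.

0.6017

R0 = Σ lx·mx = 0 + 1.3222 + 0.939 + 0.7552 + 0.1484 + 0 = 3.1648
Σ x·lx·mx = 6.0594; T = 6.0594/3.1648 = 1.91462…
r ≈ ln(R0)/T = ln(3.1648)/1.91462… = 0.601732… → 0.6017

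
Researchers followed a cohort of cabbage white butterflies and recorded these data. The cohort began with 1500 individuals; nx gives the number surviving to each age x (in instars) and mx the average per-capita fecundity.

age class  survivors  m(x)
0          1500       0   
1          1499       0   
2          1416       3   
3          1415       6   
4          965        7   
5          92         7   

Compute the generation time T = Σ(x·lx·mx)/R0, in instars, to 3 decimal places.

lx = nx/n0 = nx/1500: 1, 0.99933…, 0.944, 0.94333…, 0.64333…, 0.06133…
lx·mx: 0, 0, 2.832, 5.66…, 4.503333…, 0.429333… → R0 = 13.424667…
x·lx·mx: 0, 0, 5.664, 16.98…, 18.013333…, 2.146667… → Σ = 42.804…
T = 42.804… / 13.424667… = 3.188459… → 3.188

3.188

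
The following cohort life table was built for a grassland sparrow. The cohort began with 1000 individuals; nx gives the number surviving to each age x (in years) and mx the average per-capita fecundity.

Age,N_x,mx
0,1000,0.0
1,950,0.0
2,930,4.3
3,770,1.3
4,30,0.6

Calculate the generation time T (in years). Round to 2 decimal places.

2.21

lx = nx/n0 = nx/1000: 1, 0.95, 0.93, 0.77, 0.03
lx·mx: 0, 0, 3.999, 1.001, 0.018 → R0 = 5.018
x·lx·mx: 0, 0, 7.998, 3.003, 0.072 → Σ = 11.073
T = 11.073 / 5.018 = 2.206656… → 2.21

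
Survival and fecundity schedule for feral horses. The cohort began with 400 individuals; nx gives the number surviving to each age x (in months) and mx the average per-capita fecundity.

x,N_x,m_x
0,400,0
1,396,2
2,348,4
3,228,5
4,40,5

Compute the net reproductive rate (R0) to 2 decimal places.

lx = nx/n0 = nx/400: 1, 0.99, 0.87, 0.57, 0.1
lx·mx by age: 0, 1.98, 3.48, 2.85, 0.5
R0 = Σ lx·mx = 8.81 → 8.81

8.81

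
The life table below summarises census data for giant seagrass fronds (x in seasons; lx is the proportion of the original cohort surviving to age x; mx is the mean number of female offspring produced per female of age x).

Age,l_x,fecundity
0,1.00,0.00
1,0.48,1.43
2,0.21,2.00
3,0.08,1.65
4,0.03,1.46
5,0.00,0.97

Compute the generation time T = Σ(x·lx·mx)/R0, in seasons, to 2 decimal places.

lx·mx: 0, 0.6864, 0.42, 0.132, 0.0438, 0 → R0 = 1.2822
x·lx·mx: 0, 0.6864, 0.84, 0.396, 0.1752, 0 → Σ = 2.0976
T = 2.0976 / 1.2822 = 1.635938… → 1.64

1.64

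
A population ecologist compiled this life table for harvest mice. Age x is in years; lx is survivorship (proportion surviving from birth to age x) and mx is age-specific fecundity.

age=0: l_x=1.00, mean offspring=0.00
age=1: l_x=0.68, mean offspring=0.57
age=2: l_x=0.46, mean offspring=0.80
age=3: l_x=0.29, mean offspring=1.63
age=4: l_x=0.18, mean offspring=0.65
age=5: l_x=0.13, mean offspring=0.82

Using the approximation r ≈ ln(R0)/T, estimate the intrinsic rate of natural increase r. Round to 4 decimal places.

R0 = Σ lx·mx = 0 + 0.3876 + 0.368 + 0.4727 + 0.117 + 0.1066 = 1.4519
Σ x·lx·mx = 3.5427; T = 3.5427/1.4519 = 2.44004…
r ≈ ln(R0)/T = ln(1.4519)/2.44004… = 0.152814… → 0.1528

0.1528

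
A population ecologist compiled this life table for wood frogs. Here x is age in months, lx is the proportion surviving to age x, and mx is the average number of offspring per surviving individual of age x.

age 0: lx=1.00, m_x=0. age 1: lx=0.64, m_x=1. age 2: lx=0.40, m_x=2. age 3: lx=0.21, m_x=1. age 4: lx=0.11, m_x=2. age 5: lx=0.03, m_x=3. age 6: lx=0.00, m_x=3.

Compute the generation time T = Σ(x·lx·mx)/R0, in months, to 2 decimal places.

2.14

lx·mx: 0, 0.64, 0.8, 0.21, 0.22, 0.09, 0 → R0 = 1.96
x·lx·mx: 0, 0.64, 1.6, 0.63, 0.88, 0.45, 0 → Σ = 4.2
T = 4.2 / 1.96 = 2.142857… → 2.14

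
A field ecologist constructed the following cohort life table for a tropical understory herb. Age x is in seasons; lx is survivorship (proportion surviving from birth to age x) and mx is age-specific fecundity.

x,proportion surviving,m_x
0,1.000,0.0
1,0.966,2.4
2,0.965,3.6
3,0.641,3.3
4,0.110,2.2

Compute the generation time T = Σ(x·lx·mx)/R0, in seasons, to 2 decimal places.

lx·mx: 0, 2.3184, 3.474, 2.1153, 0.242 → R0 = 8.1497
x·lx·mx: 0, 2.3184, 6.948, 6.3459, 0.968 → Σ = 16.5803
T = 16.5803 / 8.1497 = 2.034468… → 2.03

2.03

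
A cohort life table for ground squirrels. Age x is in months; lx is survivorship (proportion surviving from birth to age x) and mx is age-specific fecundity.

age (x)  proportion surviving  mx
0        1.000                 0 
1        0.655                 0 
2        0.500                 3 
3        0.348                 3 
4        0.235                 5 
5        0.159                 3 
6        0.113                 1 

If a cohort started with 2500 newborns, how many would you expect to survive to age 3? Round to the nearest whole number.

870

Expected survivors = N0 · l_3 = 2500 × 0.348 = 870 → 870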